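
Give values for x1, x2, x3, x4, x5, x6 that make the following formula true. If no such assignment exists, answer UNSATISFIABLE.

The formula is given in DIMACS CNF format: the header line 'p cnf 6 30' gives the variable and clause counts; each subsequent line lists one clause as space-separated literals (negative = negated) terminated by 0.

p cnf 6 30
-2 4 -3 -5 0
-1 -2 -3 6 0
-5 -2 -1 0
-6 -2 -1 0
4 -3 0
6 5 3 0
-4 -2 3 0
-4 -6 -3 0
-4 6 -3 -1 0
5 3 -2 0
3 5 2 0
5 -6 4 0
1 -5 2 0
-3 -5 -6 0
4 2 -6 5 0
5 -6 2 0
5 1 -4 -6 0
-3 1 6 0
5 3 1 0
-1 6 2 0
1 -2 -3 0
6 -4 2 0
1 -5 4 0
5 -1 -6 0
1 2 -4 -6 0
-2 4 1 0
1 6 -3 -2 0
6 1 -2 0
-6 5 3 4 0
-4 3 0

Try x4 = False.
From the singleton clause (¬x3), x3 = False.
Try x6 = True.
From the singleton clause (x5), x5 = True.
From the singleton clause (x1), x1 = True.
From the singleton clause (¬x2), x2 = False.
Every clause now holds.

x1 ↦ True,  x2 ↦ False,  x3 ↦ False,  x4 ↦ False,  x5 ↦ True,  x6 ↦ True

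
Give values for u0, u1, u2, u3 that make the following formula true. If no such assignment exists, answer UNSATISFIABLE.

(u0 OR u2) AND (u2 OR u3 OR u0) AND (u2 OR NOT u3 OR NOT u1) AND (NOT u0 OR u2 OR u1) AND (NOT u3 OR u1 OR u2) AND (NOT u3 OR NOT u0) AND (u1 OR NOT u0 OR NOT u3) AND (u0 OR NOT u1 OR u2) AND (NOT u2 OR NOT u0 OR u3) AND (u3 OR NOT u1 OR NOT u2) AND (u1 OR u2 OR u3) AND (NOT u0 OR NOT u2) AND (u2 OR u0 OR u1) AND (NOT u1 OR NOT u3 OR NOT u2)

Try u0 = true.
From the singleton clause (NOT u3), u3 = false.
From the singleton clause (NOT u2), u2 = false.
From the singleton clause (u1), u1 = true.
Every clause now holds.

u0 ↦ true,  u1 ↦ true,  u2 ↦ false,  u3 ↦ false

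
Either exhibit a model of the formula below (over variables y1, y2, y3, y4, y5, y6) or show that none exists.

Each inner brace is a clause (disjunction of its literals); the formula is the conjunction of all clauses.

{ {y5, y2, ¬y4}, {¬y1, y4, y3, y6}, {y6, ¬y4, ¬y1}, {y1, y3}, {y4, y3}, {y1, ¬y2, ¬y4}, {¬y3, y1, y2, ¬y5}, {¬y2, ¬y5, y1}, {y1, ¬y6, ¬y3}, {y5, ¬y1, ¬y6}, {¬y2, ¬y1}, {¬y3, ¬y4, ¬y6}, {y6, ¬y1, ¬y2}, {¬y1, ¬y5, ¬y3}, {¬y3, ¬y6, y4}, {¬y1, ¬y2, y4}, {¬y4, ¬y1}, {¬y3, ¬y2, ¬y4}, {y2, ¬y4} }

Suppose y1 = False.
(y3) alone gives y3 = True.
(¬y6) alone gives y6 = False.
Suppose y2 = True.
(¬y4) alone gives y4 = False.
(¬y5) alone gives y5 = False.
Every clause now holds.

y1 ↦ False, y2 ↦ True, y3 ↦ True, y4 ↦ False, y5 ↦ False, y6 ↦ False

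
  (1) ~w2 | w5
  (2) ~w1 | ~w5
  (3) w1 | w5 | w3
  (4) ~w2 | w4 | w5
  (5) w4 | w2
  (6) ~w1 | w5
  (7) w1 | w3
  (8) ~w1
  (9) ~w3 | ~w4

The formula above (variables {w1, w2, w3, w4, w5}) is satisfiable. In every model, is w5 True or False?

True

Suppose w5 = 0.
(~w2) alone gives w2 = 0.
(w4) alone gives w4 = 1.
(~w1) alone gives w1 = 0.
(w3) alone gives w3 = 1.
But (~w3) is also a unit clause — contradiction.
So every satisfying assignment has w5 = True.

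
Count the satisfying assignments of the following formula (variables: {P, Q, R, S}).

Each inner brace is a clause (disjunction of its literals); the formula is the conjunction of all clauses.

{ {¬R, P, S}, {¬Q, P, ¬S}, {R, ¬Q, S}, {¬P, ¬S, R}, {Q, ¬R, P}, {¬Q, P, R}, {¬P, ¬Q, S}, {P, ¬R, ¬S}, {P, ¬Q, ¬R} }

There are 2^4 = 16 truth assignments over (P, Q, R, S).
Check each against the 9 clauses (columns in the order P, Q, R, S):
  F F F F  ✓ satisfies all
  F F F T  ✓ satisfies all
  F F T F  ✗ fails (¬R ∨ P ∨ S)
  F F T T  ✗ fails (Q ∨ ¬R ∨ P)
  F T F F  ✗ fails (R ∨ ¬Q ∨ S)
  F T F T  ✗ fails (¬Q ∨ P ∨ ¬S)
  F T T F  ✗ fails (¬R ∨ P ∨ S)
  F T T T  ✗ fails (¬Q ∨ P ∨ ¬S)
  T F F F  ✓ satisfies all
  T F F T  ✗ fails (¬P ∨ ¬S ∨ R)
  T F T F  ✓ satisfies all
  T F T T  ✓ satisfies all
  T T F F  ✗ fails (R ∨ ¬Q ∨ S)
  T T F T  ✗ fails (¬P ∨ ¬S ∨ R)
  T T T F  ✗ fails (¬P ∨ ¬Q ∨ S)
  T T T T  ✓ satisfies all
6 of the 16 rows are models.

6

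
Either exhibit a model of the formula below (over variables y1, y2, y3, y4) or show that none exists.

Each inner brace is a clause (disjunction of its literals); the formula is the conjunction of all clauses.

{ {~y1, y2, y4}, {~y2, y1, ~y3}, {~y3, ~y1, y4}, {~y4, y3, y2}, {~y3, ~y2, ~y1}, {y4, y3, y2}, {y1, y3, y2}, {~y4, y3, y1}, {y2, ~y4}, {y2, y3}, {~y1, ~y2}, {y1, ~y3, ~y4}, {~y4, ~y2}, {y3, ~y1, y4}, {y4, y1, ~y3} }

y1: 0, y2: 1, y3: 0, y4: 0

Branch on y2: set y2 = 1.
From the singleton clause (~y1), y1 = 0.
From the singleton clause (~y3), y3 = 0.
From the singleton clause (~y4), y4 = 0.
This assignment satisfies each clause.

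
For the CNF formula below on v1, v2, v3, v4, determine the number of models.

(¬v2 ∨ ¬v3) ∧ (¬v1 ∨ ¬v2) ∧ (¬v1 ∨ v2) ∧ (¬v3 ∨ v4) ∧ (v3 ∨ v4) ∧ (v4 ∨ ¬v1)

There are 2^4 = 16 truth assignments over (v1, v2, v3, v4).
Check each against the 6 clauses (columns in the order v1, v2, v3, v4):
  F F F F  ✗ fails (v3 ∨ v4)
  F F F T  ✓ satisfies all
  F F T F  ✗ fails (¬v3 ∨ v4)
  F F T T  ✓ satisfies all
  F T F F  ✗ fails (v3 ∨ v4)
  F T F T  ✓ satisfies all
  F T T F  ✗ fails (¬v2 ∨ ¬v3)
  F T T T  ✗ fails (¬v2 ∨ ¬v3)
  T F F F  ✗ fails (¬v1 ∨ v2)
  T F F T  ✗ fails (¬v1 ∨ v2)
  T F T F  ✗ fails (¬v1 ∨ v2)
  T F T T  ✗ fails (¬v1 ∨ v2)
  T T F F  ✗ fails (¬v1 ∨ ¬v2)
  T T F T  ✗ fails (¬v1 ∨ ¬v2)
  T T T F  ✗ fails (¬v2 ∨ ¬v3)
  T T T T  ✗ fails (¬v2 ∨ ¬v3)
3 of the 16 rows are models.

3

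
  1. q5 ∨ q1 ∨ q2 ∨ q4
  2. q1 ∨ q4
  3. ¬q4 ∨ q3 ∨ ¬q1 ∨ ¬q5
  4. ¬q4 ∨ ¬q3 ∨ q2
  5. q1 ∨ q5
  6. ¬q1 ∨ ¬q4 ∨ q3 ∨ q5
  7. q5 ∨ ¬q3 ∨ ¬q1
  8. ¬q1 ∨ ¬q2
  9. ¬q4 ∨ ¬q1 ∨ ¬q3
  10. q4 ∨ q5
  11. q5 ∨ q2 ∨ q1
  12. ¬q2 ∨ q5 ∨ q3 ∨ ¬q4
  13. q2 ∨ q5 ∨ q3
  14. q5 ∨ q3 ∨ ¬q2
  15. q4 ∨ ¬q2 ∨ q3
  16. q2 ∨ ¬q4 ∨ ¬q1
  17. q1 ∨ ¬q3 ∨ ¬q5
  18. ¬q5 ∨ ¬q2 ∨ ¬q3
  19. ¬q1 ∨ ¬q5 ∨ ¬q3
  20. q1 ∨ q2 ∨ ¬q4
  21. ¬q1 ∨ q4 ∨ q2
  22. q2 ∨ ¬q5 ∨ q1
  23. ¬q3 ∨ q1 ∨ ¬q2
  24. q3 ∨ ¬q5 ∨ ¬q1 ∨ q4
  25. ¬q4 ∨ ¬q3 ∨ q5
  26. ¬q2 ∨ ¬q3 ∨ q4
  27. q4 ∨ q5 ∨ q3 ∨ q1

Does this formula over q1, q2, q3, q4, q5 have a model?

Yes

Branch on q1: set q1 = False.
(q4) alone gives q4 = True.
(q5) alone gives q5 = True.
(¬q3) alone gives q3 = False.
(q2) alone gives q2 = True.
Every clause now holds.
A satisfying assignment: q1=False; q2=True; q3=False; q4=True; q5=True.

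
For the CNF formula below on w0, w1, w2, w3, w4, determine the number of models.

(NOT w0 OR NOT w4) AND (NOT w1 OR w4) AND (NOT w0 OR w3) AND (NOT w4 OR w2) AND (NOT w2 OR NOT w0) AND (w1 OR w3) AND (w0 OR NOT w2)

2

There are 2^5 = 32 truth assignments over (w0, w1, w2, w3, w4).
Split on w1. With w1 = true, the clauses containing w1 are satisfied and NOT w1 drops from the rest; 0 of the 2^4 = 16 assignments to the other variables satisfy what remains.
With w1 = false, by the same count on the reduced clause set, 2 assignments work.
(One model: w0=F, w1=F, w2=F, w3=T, w4=F.)
Total: 0 + 2 = 2.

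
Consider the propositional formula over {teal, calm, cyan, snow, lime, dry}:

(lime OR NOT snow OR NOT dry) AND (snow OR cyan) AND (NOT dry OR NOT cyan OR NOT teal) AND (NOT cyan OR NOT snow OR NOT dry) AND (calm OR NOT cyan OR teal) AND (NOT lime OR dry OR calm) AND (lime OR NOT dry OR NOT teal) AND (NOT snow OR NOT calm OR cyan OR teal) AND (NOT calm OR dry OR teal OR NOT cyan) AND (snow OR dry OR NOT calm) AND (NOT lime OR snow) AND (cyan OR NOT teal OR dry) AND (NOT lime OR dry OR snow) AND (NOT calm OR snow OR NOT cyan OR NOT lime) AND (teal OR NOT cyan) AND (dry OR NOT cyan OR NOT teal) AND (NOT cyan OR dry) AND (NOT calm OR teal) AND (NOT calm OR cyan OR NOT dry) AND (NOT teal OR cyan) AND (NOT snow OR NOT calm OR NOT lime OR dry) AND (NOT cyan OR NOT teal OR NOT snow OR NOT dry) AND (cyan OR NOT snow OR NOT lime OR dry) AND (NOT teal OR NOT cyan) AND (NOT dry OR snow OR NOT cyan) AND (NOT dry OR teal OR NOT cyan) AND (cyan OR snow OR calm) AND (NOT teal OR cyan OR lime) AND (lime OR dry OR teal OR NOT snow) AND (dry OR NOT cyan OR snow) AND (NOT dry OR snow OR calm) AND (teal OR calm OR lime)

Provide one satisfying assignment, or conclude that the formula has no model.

Case snow = true:
Case lime = true:
Case cyan = false:
Unit clause (NOT teal) forces teal = false.
Unit clause (NOT calm) forces calm = false.
Unit clause (dry) forces dry = true.
All clauses are satisfied.

teal=false,  calm=false,  cyan=false,  snow=true,  lime=true,  dry=true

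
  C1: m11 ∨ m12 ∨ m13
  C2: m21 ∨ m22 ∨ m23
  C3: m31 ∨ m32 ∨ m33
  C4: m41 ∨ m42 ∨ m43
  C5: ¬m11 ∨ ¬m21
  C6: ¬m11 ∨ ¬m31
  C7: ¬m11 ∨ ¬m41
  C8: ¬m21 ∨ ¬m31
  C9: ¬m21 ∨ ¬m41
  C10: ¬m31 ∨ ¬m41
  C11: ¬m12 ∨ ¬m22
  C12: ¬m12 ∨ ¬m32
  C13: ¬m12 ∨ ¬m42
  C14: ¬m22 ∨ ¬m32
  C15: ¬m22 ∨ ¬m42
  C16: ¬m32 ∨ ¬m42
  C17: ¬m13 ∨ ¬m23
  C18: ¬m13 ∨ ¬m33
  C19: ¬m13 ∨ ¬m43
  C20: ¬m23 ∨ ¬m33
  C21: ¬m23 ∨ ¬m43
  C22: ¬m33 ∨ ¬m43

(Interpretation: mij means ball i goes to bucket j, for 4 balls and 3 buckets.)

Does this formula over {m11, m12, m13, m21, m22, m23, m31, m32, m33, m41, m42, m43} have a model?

No, unsatisfiable

Suppose m11 = False.
Suppose m12 = True.
The clause (¬m22) is unit, so m22 = False.
The clause (¬m32) is unit, so m32 = False.
The clause (¬m42) is unit, so m42 = False.
Suppose m21 = True.
The clause (¬m31) is unit, so m31 = False.
The clause (m33) is unit, so m33 = True.
The clause (¬m41) is unit, so m41 = False.
The clause (m43) is unit, so m43 = True.
Now (¬m43) is unsatisfied and unit — conflict.
Undo m21 and try m21 = False.
The clause (m23) is unit, so m23 = True.
The clause (¬m13) is unit, so m13 = False.
The clause (¬m33) is unit, so m33 = False.
The clause (m31) is unit, so m31 = True.
The clause (¬m41) is unit, so m41 = False.
The clause (m43) is unit, so m43 = True.
Now (¬m43) is unsatisfied and unit — conflict.
Both values of m21 lead to a conflict.
Undo m12 and try m12 = False.
The clause (m13) is unit, so m13 = True.
The clause (¬m23) is unit, so m23 = False.
The clause (¬m33) is unit, so m33 = False.
The clause (¬m43) is unit, so m43 = False.
Suppose m21 = True.
The clause (¬m31) is unit, so m31 = False.
The clause (m32) is unit, so m32 = True.
The clause (¬m41) is unit, so m41 = False.
The clause (m42) is unit, so m42 = True.
Now (¬m42) is unsatisfied and unit — conflict.
Undo m21 and try m21 = False.
The clause (m22) is unit, so m22 = True.
The clause (¬m32) is unit, so m32 = False.
The clause (m31) is unit, so m31 = True.
The clause (¬m41) is unit, so m41 = False.
The clause (m42) is unit, so m42 = True.
Now (¬m42) is unsatisfied and unit — conflict.
Both values of m21 lead to a conflict.
Both values of m12 lead to a conflict.
Undo m11 and try m11 = True.
The clause (¬m21) is unit, so m21 = False.
The clause (¬m31) is unit, so m31 = False.
The clause (¬m41) is unit, so m41 = False.
Suppose m22 = True.
The clause (¬m12) is unit, so m12 = False.
The clause (¬m32) is unit, so m32 = False.
The clause (m33) is unit, so m33 = True.
The clause (¬m42) is unit, so m42 = False.
The clause (m43) is unit, so m43 = True.
Now (¬m43) is unsatisfied and unit — conflict.
Undo m22 and try m22 = False.
The clause (m23) is unit, so m23 = True.
The clause (¬m13) is unit, so m13 = False.
The clause (¬m33) is unit, so m33 = False.
The clause (m32) is unit, so m32 = True.
The clause (¬m12) is unit, so m12 = False.
The clause (¬m42) is unit, so m42 = False.
The clause (m43) is unit, so m43 = True.
Now (¬m43) is unsatisfied and unit — conflict.
Both values of m22 lead to a conflict.
Both values of m11 lead to a conflict.
No assignment satisfies every clause.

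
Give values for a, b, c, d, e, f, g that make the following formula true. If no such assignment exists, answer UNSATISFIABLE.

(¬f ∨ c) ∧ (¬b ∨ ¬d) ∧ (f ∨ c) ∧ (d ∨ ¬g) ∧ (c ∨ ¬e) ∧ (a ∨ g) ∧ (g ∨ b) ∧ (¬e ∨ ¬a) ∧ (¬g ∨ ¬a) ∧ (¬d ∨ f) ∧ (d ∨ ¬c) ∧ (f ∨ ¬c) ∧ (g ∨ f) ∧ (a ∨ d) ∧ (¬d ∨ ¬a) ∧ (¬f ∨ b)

Case f = False:
Unit clause (c) forces c = True.
That conflicts with the unit clause (¬c).
That branch fails; take f = True instead.
Unit clause (c) forces c = True.
Unit clause (d) forces d = True.
Unit clause (¬b) forces b = False.
That conflicts with the unit clause (b).
Either choice for f ends in contradiction.

UNSATISFIABLE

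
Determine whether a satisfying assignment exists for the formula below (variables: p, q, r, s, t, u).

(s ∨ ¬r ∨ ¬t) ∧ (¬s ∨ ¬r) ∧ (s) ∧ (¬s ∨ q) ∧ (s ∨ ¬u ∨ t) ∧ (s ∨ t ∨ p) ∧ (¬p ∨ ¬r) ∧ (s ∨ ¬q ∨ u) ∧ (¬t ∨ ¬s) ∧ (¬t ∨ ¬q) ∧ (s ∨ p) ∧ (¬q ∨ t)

The clause (s) is unit, so s = True.
The clause (¬r) is unit, so r = False.
The clause (q) is unit, so q = True.
The clause (¬t) is unit, so t = False.
Now (t) is unsatisfied and unit — conflict.
No assignment satisfies every clause.

No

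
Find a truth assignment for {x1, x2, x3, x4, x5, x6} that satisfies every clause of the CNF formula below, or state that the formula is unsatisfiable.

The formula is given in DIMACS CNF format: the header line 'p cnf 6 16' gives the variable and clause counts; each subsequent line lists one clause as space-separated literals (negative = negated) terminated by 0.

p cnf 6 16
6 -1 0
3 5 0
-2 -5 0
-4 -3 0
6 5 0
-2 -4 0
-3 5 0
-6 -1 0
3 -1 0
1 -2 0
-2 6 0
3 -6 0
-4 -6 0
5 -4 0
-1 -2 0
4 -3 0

Branch on x6: set x6 = False.
From the singleton clause (¬x1), x1 = False.
From the singleton clause (x5), x5 = True.
From the singleton clause (¬x2), x2 = False.
Branch on x4: set x4 = True.
From the singleton clause (¬x3), x3 = False.
This assignment satisfies each clause.

x1=False, x2=False, x3=False, x4=True, x5=True, x6=False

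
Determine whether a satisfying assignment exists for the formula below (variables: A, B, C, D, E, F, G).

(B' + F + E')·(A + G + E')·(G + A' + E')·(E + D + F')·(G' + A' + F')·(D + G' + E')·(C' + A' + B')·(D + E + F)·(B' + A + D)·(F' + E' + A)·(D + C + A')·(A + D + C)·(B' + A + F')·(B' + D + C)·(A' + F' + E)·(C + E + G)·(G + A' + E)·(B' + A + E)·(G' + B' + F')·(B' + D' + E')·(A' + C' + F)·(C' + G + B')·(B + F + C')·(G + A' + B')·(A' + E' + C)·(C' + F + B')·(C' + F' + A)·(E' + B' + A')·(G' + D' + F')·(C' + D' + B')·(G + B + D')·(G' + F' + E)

Suppose B = 1.
Suppose F = 0.
(E') alone gives E = 0.
(D) alone gives D = 1.
(A) alone gives A = 1.
(C') alone gives C = 0.
(G) alone gives G = 1.
Every clause now holds.
A satisfying assignment: A: 1,  B: 1,  C: 0,  D: 1,  E: 0,  F: 0,  G: 1.

Satisfiable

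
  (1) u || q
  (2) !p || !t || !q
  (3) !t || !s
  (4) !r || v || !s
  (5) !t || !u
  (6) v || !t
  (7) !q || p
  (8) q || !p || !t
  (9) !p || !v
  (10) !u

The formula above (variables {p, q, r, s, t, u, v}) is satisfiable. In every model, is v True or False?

Suppose v = true.
The clause (!p) is unit, so p = false.
The clause (!q) is unit, so q = false.
The clause (u) is unit, so u = true.
But (!u) is also a unit clause — contradiction.
So every satisfying assignment has v = False.

False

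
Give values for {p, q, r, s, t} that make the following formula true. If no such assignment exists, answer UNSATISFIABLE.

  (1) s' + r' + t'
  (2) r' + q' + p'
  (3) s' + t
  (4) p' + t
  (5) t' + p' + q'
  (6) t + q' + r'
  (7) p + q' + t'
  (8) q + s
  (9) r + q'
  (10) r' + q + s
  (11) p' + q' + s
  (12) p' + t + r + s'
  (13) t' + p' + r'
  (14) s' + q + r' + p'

p=0,  q=0,  r=0,  s=1,  t=1

Suppose s = 1.
From the singleton clause (t), t = 1.
From the singleton clause (r'), r = 0.
From the singleton clause (q'), q = 0.
No clause remains; p is free.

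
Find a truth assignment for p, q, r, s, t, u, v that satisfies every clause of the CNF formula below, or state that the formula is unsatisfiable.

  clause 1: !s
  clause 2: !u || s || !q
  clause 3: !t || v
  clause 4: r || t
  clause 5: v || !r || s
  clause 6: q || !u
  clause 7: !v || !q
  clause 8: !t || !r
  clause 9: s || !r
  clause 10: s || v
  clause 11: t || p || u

(!s) alone gives s = false.
(!r) alone gives r = false.
(t) alone gives t = true.
(v) alone gives v = true.
(!q) alone gives q = false.
(!u) alone gives u = false.
Every clause is now satisfied; p is unconstrained.

p: false,  q: false,  r: false,  s: false,  t: true,  u: false,  v: true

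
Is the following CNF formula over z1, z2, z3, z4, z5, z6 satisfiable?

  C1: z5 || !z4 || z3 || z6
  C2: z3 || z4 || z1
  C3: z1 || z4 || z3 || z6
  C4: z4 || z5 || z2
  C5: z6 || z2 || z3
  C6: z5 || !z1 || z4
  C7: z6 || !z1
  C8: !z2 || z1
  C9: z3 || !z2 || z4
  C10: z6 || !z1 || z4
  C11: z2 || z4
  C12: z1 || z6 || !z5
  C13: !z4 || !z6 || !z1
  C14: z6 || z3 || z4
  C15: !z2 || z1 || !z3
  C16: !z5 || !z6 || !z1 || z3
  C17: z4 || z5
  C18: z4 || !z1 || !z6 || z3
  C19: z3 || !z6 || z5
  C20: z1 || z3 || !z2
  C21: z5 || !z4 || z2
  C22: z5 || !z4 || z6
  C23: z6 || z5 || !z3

Yes, satisfiable

Suppose z6 = true.
Suppose z2 = true.
From the singleton clause (z1), z1 = true.
From the singleton clause (!z4), z4 = false.
From the singleton clause (z5), z5 = true.
From the singleton clause (z3), z3 = true.
Every clause now holds.
A satisfying assignment: z1 ↦ true,  z2 ↦ true,  z3 ↦ true,  z4 ↦ false,  z5 ↦ true,  z6 ↦ true.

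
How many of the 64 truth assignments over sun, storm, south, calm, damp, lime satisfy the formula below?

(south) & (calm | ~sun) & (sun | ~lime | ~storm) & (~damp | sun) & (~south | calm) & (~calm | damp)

There are 2^6 = 64 truth assignments over (sun, storm, south, calm, damp, lime).
Split on damp. With damp = 1, the clauses containing damp are satisfied and ~damp drops from the rest; 4 of the 2^5 = 32 assignments to the other variables satisfy what remains.
With damp = 0, by the same count on the reduced clause set, 0 assignments work.
(One model: sun=T, storm=F, south=T, calm=T, damp=T, lime=F.)
Total: 4 + 0 = 4.

4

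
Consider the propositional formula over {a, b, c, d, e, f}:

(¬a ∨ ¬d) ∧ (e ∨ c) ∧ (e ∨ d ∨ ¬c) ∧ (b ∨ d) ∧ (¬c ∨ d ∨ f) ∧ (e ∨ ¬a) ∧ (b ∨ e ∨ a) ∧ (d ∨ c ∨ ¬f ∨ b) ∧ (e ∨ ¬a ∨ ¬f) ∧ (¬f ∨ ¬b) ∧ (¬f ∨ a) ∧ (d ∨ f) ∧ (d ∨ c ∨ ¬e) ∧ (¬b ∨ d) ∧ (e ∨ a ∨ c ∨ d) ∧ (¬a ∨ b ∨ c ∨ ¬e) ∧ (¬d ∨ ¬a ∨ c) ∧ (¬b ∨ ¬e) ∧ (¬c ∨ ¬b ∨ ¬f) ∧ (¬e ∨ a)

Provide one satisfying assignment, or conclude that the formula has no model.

Suppose a = False.
Unit clause (¬f) forces f = False.
Unit clause (d) forces d = True.
Unit clause (¬e) forces e = False.
Unit clause (c) forces c = True.
Unit clause (b) forces b = True.
All clauses are satisfied.

a: False,  b: True,  c: True,  d: True,  e: False,  f: False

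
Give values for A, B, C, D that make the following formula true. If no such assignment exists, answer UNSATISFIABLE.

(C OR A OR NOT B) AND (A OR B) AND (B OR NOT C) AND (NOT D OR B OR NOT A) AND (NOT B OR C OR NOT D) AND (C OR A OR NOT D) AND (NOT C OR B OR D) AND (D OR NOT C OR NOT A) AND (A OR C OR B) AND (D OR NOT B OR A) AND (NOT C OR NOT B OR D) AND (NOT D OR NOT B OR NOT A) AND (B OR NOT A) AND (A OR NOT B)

Suppose A = true.
Unit clause (B) forces B = true.
Unit clause (NOT D) forces D = false.
Unit clause (NOT C) forces C = false.
All clauses are satisfied.

A=true,  B=true,  C=false,  D=false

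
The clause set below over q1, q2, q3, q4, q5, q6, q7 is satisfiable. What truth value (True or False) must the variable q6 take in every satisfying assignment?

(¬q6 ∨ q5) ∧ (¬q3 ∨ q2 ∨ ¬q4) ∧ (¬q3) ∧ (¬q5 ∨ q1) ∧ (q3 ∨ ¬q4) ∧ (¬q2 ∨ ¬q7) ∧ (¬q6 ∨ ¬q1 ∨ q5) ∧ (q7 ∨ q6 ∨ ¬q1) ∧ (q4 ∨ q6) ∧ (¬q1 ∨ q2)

Suppose q6 = False.
(¬q3) alone gives q3 = False.
(¬q4) alone gives q4 = False.
But (q4) is also a unit clause — contradiction.
So every satisfying assignment has q6 = True.

True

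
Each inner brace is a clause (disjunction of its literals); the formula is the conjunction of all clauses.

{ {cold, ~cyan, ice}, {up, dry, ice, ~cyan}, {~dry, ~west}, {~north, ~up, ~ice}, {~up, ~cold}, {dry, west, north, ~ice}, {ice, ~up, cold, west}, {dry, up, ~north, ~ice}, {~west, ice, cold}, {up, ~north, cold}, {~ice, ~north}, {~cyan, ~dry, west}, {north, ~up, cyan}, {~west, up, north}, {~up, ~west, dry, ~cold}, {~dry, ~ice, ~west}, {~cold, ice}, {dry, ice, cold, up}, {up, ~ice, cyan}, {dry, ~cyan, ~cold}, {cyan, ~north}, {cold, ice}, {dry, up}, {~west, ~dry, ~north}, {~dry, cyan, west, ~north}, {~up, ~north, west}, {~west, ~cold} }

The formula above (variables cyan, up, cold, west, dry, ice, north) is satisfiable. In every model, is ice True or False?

True

Suppose ice = 0.
From the singleton clause (~cold), cold = 0.
But (cold) is also a unit clause — contradiction.
So every satisfying assignment has ice = True.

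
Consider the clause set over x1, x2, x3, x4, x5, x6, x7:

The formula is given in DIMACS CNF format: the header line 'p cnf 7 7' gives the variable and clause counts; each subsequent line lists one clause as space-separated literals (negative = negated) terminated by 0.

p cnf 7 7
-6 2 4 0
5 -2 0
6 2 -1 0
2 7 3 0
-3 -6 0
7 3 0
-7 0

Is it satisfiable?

The clause (¬x7) is unit, so x7 = False.
The clause (x3) is unit, so x3 = True.
The clause (¬x6) is unit, so x6 = False.
Try x5 = True.
Try x2 = True.
Every clause is now satisfied; x1, x4 are unconstrained.
A satisfying assignment: x1 ↦ True,  x2 ↦ True,  x3 ↦ True,  x4 ↦ False,  x5 ↦ True,  x6 ↦ False,  x7 ↦ False.

Yes, satisfiable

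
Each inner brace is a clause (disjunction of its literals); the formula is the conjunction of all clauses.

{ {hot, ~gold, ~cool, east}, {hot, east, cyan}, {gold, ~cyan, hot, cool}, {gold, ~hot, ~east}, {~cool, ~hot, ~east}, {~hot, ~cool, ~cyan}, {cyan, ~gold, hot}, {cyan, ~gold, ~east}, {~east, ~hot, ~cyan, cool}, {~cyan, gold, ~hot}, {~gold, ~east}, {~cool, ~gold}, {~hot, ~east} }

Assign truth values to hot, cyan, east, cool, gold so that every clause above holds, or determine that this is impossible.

hot ↦ 0, cyan ↦ 1, east ↦ 0, cool ↦ 0, gold ↦ 1

Branch on gold: set gold = 1.
The clause (~east) is unit, so east = 0.
The clause (~cool) is unit, so cool = 0.
Branch on hot: set hot = 0.
The clause (cyan) is unit, so cyan = 1.
Every clause now holds.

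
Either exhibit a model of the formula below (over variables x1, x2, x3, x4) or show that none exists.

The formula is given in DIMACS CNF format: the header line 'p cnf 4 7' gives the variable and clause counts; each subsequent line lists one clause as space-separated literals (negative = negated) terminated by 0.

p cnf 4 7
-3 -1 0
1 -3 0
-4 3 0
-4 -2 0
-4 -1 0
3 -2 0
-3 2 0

x1=True; x2=False; x3=False; x4=False

Suppose x3 = False.
The clause (¬x4) is unit, so x4 = False.
The clause (¬x2) is unit, so x2 = False.
All clauses hold; x1 can take either value.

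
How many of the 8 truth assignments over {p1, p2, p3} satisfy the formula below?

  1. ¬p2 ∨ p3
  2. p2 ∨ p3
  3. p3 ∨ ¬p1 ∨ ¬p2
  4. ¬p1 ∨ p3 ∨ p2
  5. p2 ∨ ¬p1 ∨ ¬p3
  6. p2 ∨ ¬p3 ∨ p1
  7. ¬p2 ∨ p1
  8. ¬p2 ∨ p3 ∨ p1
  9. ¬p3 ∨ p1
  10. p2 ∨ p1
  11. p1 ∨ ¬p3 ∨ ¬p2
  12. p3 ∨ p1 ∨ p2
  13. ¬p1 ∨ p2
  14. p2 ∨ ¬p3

There are 2^3 = 8 truth assignments over (p1, p2, p3).
Check each against the 14 clauses (columns in the order p1, p2, p3):
  F F F  ✗ fails (p2 ∨ p3)
  F F T  ✗ fails (p2 ∨ ¬p3 ∨ p1)
  F T F  ✗ fails (¬p2 ∨ p3)
  F T T  ✗ fails (¬p2 ∨ p1)
  T F F  ✗ fails (p2 ∨ p3)
  T F T  ✗ fails (p2 ∨ ¬p1 ∨ ¬p3)
  T T F  ✗ fails (¬p2 ∨ p3)
  T T T  ✓ satisfies all
1 of the 8 rows is a model.

1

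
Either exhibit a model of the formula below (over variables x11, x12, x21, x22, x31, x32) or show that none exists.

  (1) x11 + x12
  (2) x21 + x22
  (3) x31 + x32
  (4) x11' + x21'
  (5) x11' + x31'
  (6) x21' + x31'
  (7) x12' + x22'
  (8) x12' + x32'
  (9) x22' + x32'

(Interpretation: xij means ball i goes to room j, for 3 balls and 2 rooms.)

Branch on x11: set x11 = 1.
From the singleton clause (x21'), x21 = 0.
From the singleton clause (x22), x22 = 1.
From the singleton clause (x31'), x31 = 0.
From the singleton clause (x32), x32 = 1.
Now (x32') is unsatisfied and unit — conflict.
That branch fails; take x11 = 0 instead.
From the singleton clause (x12), x12 = 1.
From the singleton clause (x22'), x22 = 0.
From the singleton clause (x21), x21 = 1.
From the singleton clause (x31'), x31 = 0.
From the singleton clause (x32), x32 = 1.
Now (x32') is unsatisfied and unit — conflict.
Neither x11 = 1 nor x11 = 0 works.

UNSATISFIABLE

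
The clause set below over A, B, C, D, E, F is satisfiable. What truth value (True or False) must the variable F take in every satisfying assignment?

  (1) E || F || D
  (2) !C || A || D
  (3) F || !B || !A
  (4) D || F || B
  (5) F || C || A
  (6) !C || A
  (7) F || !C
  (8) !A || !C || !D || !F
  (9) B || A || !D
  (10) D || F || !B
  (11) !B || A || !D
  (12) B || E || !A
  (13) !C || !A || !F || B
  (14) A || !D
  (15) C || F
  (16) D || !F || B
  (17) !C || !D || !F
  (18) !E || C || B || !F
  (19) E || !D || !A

Suppose F = false.
(!C) alone gives C = false.
But (C) is also a unit clause — contradiction.
So every satisfying assignment has F = True.

True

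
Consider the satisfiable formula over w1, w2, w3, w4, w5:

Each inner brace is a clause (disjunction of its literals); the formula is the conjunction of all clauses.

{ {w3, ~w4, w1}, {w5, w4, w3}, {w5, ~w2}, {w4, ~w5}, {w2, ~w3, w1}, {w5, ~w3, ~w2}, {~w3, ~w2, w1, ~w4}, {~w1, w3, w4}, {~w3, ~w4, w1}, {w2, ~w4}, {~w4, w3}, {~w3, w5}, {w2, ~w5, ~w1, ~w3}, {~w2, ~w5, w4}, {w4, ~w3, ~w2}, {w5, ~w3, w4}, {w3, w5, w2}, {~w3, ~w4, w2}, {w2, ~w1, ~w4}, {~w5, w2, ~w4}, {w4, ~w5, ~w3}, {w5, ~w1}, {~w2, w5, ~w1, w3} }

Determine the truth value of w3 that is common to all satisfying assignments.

True

Suppose w3 = 0.
(~w4) alone gives w4 = 0.
(w5) alone gives w5 = 1.
But (~w5) is also a unit clause — contradiction.
So every satisfying assignment has w3 = True.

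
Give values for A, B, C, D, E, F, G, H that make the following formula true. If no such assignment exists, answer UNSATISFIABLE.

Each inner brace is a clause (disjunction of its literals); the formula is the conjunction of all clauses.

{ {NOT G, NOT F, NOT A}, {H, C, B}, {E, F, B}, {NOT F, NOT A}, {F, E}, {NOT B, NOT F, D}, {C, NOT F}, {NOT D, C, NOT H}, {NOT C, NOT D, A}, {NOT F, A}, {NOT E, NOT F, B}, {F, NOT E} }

UNSATISFIABLE

Try F = false.
Unit clause (E) forces E = true.
That conflicts with the unit clause (NOT E).
Backtrack on F: now try F = true.
Unit clause (NOT A) forces A = false.
That conflicts with the unit clause (A).
Neither F = true nor F = false works.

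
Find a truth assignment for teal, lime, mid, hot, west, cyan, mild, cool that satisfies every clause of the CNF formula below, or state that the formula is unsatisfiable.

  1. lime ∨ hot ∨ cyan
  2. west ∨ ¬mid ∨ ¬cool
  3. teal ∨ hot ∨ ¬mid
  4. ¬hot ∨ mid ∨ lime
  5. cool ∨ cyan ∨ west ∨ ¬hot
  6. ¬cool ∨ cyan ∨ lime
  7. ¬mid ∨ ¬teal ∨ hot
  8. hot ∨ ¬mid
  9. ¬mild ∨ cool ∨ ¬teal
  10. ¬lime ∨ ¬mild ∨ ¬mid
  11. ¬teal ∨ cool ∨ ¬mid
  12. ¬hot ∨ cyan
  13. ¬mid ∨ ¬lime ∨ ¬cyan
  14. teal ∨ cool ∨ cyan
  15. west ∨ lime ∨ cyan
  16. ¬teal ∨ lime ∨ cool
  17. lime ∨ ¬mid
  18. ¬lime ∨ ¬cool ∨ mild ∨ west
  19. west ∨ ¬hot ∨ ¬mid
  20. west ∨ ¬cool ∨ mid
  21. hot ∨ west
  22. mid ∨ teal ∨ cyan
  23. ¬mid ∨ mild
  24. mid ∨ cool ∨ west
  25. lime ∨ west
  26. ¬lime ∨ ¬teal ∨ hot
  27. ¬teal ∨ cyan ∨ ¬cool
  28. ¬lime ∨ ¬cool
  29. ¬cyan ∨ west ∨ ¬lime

Suppose hot = True.
Unit clause (cyan) forces cyan = True.
Suppose mid = False.
Unit clause (lime) forces lime = True.
Unit clause (¬cool) forces cool = False.
Unit clause (west) forces west = True.
Suppose mild = True.
Unit clause (¬teal) forces teal = False.
This assignment satisfies each clause.

teal=False, lime=True, mid=False, hot=True, west=True, cyan=True, mild=True, cool=False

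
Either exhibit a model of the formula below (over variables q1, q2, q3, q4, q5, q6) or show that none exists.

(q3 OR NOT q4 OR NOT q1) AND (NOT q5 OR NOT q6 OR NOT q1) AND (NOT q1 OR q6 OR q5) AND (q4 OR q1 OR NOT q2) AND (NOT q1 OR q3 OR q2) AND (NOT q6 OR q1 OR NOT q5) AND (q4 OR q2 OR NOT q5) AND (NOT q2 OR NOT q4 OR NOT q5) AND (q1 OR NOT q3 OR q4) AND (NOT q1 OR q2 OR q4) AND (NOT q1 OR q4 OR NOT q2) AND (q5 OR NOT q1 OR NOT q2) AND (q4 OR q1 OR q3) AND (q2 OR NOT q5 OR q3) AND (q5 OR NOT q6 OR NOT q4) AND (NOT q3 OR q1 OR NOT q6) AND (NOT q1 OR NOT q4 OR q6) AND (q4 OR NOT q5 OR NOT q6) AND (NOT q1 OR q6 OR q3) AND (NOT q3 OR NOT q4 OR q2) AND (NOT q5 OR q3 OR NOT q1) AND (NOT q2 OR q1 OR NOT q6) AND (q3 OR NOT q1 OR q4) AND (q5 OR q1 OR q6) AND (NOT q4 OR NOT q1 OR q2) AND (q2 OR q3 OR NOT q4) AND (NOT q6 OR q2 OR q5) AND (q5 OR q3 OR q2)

Case q3 = true:
Case q1 = true:
Case q5 = false:
The clause (q6) is unit, so q6 = true.
The clause (NOT q2) is unit, so q2 = false.
That conflicts with the unit clause (q2).
Backtrack on q5: now try q5 = true.
The clause (NOT q6) is unit, so q6 = false.
The clause (NOT q4) is unit, so q4 = false.
The clause (q2) is unit, so q2 = true.
That conflicts with the unit clause (NOT q2).
Both values of q5 lead to a conflict.
Backtrack on q1: now try q1 = false.
The clause (q4) is unit, so q4 = true.
The clause (NOT q6) is unit, so q6 = false.
The clause (q2) is unit, so q2 = true.
The clause (NOT q5) is unit, so q5 = false.
That conflicts with the unit clause (q5).
Both values of q1 lead to a conflict.
Backtrack on q3: now try q3 = false.
Case q4 = false:
The clause (q1) is unit, so q1 = true.
That conflicts with the unit clause (NOT q1).
Backtrack on q4: now try q4 = true.
The clause (NOT q1) is unit, so q1 = false.
The clause (q2) is unit, so q2 = true.
The clause (NOT q5) is unit, so q5 = false.
The clause (NOT q6) is unit, so q6 = false.
That conflicts with the unit clause (q6).
Both values of q4 lead to a conflict.
Both values of q3 lead to a conflict.

UNSATISFIABLE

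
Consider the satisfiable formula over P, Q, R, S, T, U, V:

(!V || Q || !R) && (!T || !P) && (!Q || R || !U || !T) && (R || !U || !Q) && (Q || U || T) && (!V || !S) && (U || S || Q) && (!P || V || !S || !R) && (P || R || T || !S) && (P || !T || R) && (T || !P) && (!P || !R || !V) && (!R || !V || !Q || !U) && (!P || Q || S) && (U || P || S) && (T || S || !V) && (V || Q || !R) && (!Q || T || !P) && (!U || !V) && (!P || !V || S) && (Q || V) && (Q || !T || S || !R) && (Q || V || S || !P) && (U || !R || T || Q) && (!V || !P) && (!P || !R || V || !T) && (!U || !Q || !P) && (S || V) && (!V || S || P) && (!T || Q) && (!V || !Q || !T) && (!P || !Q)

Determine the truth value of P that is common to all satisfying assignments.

False

Suppose P = true.
From the singleton clause (!T), T = false.
Now (T) is unsatisfied and unit — conflict.
So every satisfying assignment has P = False.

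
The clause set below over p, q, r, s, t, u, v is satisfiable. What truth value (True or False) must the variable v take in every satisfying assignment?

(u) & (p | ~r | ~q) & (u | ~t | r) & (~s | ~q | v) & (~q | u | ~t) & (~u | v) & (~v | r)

True

Suppose v = 0.
From the singleton clause (u), u = 1.
Now (~u) is unsatisfied and unit — conflict.
So every satisfying assignment has v = True.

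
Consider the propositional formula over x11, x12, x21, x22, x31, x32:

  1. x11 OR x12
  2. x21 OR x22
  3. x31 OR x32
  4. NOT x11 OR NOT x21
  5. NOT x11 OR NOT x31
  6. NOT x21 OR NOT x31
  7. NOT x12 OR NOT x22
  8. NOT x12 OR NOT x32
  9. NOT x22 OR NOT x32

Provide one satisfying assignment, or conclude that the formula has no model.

UNSATISFIABLE

Branch on x11: set x11 = true.
(NOT x21) alone gives x21 = false.
(x22) alone gives x22 = true.
(NOT x31) alone gives x31 = false.
(x32) alone gives x32 = true.
Now (NOT x32) is unsatisfied and unit — conflict.
Undo x11 and try x11 = false.
(x12) alone gives x12 = true.
(NOT x22) alone gives x22 = false.
(x21) alone gives x21 = true.
(NOT x31) alone gives x31 = false.
(x32) alone gives x32 = true.
Now (NOT x32) is unsatisfied and unit — conflict.
Neither x11 = true nor x11 = false works.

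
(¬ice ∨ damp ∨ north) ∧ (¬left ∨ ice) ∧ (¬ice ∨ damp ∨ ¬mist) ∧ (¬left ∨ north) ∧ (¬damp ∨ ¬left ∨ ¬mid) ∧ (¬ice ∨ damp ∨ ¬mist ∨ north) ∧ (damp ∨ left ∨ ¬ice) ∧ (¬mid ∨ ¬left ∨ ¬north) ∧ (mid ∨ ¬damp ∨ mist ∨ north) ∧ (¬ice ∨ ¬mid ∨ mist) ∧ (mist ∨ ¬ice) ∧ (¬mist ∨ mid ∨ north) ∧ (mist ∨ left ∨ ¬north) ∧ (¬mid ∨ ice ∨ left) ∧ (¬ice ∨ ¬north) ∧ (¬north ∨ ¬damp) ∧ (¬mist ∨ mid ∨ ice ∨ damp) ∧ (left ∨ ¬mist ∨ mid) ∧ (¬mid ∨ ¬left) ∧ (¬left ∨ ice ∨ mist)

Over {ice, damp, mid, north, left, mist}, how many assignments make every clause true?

There are 2^6 = 64 truth assignments over (ice, damp, mid, north, left, mist).
Split on mid. With mid = True, the clauses containing mid are satisfied and ¬mid drops from the rest; 1 of the 2^5 = 32 assignments to the other variables satisfy what remains.
With mid = False, by the same count on the reduced clause set, 1 assignment works.
Total: 1 + 1 = 2.

2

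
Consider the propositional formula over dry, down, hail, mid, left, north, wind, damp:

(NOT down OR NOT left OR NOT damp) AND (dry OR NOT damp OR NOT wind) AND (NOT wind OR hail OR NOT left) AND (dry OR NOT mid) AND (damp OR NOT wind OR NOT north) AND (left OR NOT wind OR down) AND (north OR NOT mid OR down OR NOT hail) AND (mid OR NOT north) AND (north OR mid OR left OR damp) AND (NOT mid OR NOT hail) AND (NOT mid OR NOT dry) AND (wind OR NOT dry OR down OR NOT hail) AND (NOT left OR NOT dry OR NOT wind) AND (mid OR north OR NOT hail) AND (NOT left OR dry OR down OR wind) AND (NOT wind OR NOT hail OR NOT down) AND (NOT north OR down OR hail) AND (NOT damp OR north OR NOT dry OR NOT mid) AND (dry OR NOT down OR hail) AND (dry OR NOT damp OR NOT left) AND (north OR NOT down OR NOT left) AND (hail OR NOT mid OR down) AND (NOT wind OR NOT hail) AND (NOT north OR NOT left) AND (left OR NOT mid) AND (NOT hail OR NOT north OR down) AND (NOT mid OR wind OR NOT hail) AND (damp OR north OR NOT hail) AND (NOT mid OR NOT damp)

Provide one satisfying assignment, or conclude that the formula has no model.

dry: true; down: false; hail: false; mid: false; left: true; north: false; wind: false; damp: false

Branch on dry: set dry = true.
The clause (NOT mid) is unit, so mid = false.
The clause (NOT north) is unit, so north = false.
The clause (NOT hail) is unit, so hail = false.
Branch on wind: set wind = false.
Branch on left: set left = true.
The clause (NOT down) is unit, so down = false.
All clauses hold; damp can take either value.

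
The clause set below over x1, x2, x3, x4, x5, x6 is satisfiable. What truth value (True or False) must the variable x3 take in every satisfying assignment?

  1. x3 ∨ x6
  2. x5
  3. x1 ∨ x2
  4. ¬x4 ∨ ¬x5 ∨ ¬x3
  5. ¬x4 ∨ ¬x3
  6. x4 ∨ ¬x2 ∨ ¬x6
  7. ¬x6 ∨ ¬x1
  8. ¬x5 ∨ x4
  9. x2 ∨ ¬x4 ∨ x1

Suppose x3 = True.
From the singleton clause (x5), x5 = True.
From the singleton clause (¬x4), x4 = False.
That conflicts with the unit clause (x4).
So every satisfying assignment has x3 = False.

False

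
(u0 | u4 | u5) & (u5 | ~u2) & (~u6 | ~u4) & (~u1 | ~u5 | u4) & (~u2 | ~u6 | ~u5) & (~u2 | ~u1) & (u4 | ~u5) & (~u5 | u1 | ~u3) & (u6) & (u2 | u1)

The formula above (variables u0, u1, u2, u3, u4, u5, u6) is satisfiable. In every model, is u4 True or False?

Suppose u4 = 1.
From the singleton clause (~u6), u6 = 0.
Now (u6) is unsatisfied and unit — conflict.
So every satisfying assignment has u4 = False.

False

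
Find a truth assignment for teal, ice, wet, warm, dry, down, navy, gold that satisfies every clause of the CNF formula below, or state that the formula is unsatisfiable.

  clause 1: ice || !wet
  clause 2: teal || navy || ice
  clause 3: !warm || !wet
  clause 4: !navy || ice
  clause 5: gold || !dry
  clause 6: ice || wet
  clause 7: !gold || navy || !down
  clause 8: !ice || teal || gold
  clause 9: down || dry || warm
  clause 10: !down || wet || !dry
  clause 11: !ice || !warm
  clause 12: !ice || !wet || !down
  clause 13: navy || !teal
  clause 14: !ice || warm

UNSATISFIABLE

Suppose ice = true.
From the singleton clause (!warm), warm = false.
Now (warm) is unsatisfied and unit — conflict.
Backtrack on ice: now try ice = false.
From the singleton clause (!wet), wet = false.
Now (wet) is unsatisfied and unit — conflict.
Both values of ice lead to a conflict.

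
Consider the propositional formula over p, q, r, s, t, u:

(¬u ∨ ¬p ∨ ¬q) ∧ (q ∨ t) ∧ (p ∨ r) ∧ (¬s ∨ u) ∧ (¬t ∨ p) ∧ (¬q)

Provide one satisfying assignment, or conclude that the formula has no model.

(¬q) alone gives q = False.
(t) alone gives t = True.
(p) alone gives p = True.
Branch on s: set s = True.
(u) alone gives u = True.
Every clause is now satisfied; r is unconstrained.

p=True, q=False, r=True, s=True, t=True, u=True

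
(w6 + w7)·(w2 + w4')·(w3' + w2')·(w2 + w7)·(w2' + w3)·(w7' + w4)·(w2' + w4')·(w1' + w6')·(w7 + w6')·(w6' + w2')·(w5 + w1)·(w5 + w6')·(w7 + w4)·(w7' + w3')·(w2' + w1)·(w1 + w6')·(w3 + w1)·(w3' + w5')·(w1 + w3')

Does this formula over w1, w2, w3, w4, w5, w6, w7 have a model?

No

Try w6 = 1.
(w1') alone gives w1 = 0.
Now (w1) is unsatisfied and unit — conflict.
That branch fails; take w6 = 0 instead.
(w7) alone gives w7 = 1.
(w4) alone gives w4 = 1.
(w2) alone gives w2 = 1.
Now (w2') is unsatisfied and unit — conflict.
Both values of w6 lead to a conflict.
No assignment satisfies every clause.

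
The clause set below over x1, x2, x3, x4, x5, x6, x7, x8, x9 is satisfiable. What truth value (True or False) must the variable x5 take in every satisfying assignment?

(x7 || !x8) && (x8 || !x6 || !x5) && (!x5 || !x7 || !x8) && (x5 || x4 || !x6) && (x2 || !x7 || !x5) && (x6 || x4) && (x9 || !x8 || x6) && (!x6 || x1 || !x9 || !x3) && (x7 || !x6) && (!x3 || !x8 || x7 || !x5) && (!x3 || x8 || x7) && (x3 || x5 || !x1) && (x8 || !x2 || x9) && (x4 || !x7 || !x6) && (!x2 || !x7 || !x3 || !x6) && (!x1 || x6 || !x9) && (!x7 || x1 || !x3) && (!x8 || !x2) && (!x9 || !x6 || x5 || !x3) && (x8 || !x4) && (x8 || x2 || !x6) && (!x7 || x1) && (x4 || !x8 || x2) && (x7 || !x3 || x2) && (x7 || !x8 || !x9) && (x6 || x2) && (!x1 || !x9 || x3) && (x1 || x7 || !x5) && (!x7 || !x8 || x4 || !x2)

False

Suppose x5 = true.
Try x7 = true.
From the singleton clause (!x8), x8 = false.
From the singleton clause (!x6), x6 = false.
From the singleton clause (x2), x2 = true.
From the singleton clause (x4), x4 = true.
But (!x4) is also a unit clause — contradiction.
Backtrack on x7: now try x7 = false.
From the singleton clause (!x8), x8 = false.
From the singleton clause (!x6), x6 = false.
From the singleton clause (x4), x4 = true.
But (!x4) is also a unit clause — contradiction.
Either choice for x7 ends in contradiction.
So every satisfying assignment has x5 = False.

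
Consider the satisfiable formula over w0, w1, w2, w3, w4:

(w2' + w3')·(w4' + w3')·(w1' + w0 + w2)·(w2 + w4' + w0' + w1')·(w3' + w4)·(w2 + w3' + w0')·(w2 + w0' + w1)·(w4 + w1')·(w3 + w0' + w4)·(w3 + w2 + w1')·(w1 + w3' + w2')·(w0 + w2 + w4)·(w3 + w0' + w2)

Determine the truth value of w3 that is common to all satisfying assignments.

Suppose w3 = 1.
The clause (w2') is unit, so w2 = 0.
The clause (w4') is unit, so w4 = 0.
That conflicts with the unit clause (w4).
So every satisfying assignment has w3 = False.

False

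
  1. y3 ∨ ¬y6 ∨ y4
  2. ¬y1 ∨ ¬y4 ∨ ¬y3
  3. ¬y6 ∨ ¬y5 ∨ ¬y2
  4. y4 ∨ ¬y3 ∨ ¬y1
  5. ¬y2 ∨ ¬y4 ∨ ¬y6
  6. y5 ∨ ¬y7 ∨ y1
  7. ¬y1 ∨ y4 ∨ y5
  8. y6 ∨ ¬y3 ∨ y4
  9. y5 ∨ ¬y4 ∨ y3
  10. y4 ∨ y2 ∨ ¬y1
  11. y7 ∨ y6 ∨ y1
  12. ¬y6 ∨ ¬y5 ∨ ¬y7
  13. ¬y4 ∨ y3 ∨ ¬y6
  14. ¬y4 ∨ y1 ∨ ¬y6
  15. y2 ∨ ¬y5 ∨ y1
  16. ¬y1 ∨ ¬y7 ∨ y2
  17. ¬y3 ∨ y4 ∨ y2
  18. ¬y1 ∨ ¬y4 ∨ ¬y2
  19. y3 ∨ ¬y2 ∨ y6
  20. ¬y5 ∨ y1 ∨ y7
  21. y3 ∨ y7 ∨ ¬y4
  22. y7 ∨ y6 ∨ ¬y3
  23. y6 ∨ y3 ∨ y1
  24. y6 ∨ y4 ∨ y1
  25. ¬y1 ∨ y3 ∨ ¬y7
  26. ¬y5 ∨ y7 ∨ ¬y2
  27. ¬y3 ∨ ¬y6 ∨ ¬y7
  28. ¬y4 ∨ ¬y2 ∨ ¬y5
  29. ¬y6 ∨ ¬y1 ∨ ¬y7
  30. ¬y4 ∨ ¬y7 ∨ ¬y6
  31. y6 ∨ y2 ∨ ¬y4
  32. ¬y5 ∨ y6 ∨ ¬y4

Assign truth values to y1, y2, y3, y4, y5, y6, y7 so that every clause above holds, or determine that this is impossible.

y1=False, y2=True, y3=True, y4=False, y5=False, y6=True, y7=False

Try y3 = True.
Try y1 = False.
Try y5 = False.
The clause (¬y7) is unit, so y7 = False.
The clause (y6) is unit, so y6 = True.
The clause (¬y4) is unit, so y4 = False.
The clause (y2) is unit, so y2 = True.
This assignment satisfies each clause.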